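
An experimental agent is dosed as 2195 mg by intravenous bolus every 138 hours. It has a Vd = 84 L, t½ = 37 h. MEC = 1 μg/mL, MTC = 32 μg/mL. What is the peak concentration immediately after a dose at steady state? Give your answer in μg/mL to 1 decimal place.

Over one 138-h interval, 138/37 ≈ 3.7297 half-lives elapse, leaving f ≈ 0.0754 of each dose.
At steady state, accumulation factor R = 1/(1 − e^(−kτ)) ≈ 1.0815.
Each bolus raises the concentration by D/Vd = 2195/84 ≈ 26.131 μg/mL.
Steady-state peak Cmax,ss = C₀·R ≈ 26.131 × 1.0815 ≈ 28.261 μg/mL.
Peak 28.3 μg/mL vs MTC 32 μg/mL: below toxic threshold.

28.3 μg/mL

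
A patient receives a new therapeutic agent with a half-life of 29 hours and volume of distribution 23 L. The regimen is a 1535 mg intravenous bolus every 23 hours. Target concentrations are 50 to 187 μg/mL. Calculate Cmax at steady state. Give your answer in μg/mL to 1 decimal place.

Over one 23-h interval, 23/29 ≈ 0.7931 half-lives elapse, leaving f ≈ 0.5771 of each dose.
At steady state, accumulation factor R = 1/(1 − e^(−kτ)) ≈ 2.3646.
Each bolus raises the concentration by D/Vd = 1535/23 ≈ 66.739 μg/mL.
Cmax,ss = C₀/(1 − f) ≈ 66.739/0.4229 ≈ 157.813 μg/mL.
Peak 157.8 μg/mL vs MTC 187 μg/mL: below toxic threshold.

157.8 μg/mL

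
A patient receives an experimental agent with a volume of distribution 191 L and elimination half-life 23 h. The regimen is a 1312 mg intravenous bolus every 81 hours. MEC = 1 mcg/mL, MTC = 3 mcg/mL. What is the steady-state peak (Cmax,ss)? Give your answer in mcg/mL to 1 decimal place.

Over one 81-h interval, 81/23 ≈ 3.5217 half-lives elapse, leaving f ≈ 0.0871 of each dose.
At steady state, accumulation factor R = 1/(1 − e^(−kτ)) ≈ 1.0954.
Each bolus raises the concentration by D/Vd = 1312/191 ≈ 6.869 mcg/mL.
Steady-state peak Cmax,ss = C₀·R ≈ 6.869 × 1.0954 ≈ 7.524 mcg/mL.
Peak 7.5 mcg/mL vs MTC 3 mcg/mL: exceeds toxic threshold.

7.5 mcg/mL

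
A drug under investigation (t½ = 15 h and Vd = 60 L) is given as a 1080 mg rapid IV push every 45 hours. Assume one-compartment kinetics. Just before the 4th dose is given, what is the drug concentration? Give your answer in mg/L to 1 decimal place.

2.6 mg/L

f = (1/2)^(τ/t½) = (1/2)^(45/15) ≈ 0.1250.
C₀ = D/Vd = 1080/60 ≈ 18.000 mg/L.
Before the 4th dose, 3 doses have been given. Superposition: Cmin = C₀·(f + f² + … + f^3).
≈ 18.000 × (0.1250 + 0.0156 + 0.0020) ≈ 18.000 × 0.1426 ≈ 2.567 mg/L.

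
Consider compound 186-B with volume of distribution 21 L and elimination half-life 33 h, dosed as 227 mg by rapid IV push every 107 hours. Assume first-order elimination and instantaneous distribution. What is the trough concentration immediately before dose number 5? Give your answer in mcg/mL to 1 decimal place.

1.3 mcg/mL

f = (1/2)^(τ/t½) = (1/2)^(107/33) ≈ 0.1057.
C₀ = D/Vd = 227/21 ≈ 10.810 mcg/mL.
Before the 5th dose, 4 doses have been given. Superposition: Cmin = C₀·(f + f² + … + f^4).
≈ 10.810 × (0.1057 + 0.0112 + 0.0012 + 0.0001) ≈ 10.810 × 0.1182 ≈ 1.278 mcg/mL.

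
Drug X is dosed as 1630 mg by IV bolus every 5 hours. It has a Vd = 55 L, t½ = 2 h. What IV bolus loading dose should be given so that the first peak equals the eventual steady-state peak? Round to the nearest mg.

1980 mg

f = (1/2)^(5/2) ≈ 0.176777; accumulation ratio R = 1/(1−f) ≈ 1.21474.
Loading dose to hit Cmax,ss on first dose: D_load = D_maint·R ≈ 1630 × 1.21474 ≈ 1980.03 mg.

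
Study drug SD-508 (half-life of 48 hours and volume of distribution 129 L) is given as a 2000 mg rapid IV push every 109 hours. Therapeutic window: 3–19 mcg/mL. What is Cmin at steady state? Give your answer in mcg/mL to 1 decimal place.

4.1 mcg/mL

k = ln2/t½ = ln2/48 ≈ 0.014441 h⁻¹; fraction remaining f = e^(−kτ) = e^(−0.014441×109) ≈ 0.2072.
Single-dose peak C₀ = D/Vd = 2000/129 ≈ 15.504 mcg/mL.
Steady-state trough Cmin,ss = C₀·f/(1−f) ≈ 15.504 × 0.2072/0.7928 ≈ 4.052 mcg/mL.
Trough 4.1 mcg/mL vs MEC 3 mcg/mL: adequate.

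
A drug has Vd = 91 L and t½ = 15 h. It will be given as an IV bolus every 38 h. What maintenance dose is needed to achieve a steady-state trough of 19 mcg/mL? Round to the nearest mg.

τ/t½ = 38/15 ≈ 2.5333, so f = (1/2)^(38/15) ≈ 0.172739.
Cmin,ss = (D/Vd)·f/(1−f), so D = Cmin,ss·Vd·(1−f)/f.
D = 19 × 91 × (1−f)/f ≈ 19 × 91 × 4.78908 ≈ 8280.32 mg.

8280 mg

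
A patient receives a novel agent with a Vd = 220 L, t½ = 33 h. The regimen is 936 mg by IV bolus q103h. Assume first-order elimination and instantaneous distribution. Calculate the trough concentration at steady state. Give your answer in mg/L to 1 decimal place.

0.6 mg/L

k = ln2/t½ = ln2/33 ≈ 0.021004 h⁻¹; fraction remaining f = e^(−kτ) = e^(−0.021004×103) ≈ 0.1149.
Each bolus raises the concentration by D/Vd = 936/220 ≈ 4.255 mg/L.
Steady-state trough Cmin,ss = C₀·f/(1−f) ≈ 4.255 × 0.1149/0.8851 ≈ 0.552 mg/L.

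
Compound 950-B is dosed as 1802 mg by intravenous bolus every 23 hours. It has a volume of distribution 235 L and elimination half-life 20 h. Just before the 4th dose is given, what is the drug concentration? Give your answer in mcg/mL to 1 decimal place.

f = (1/2)^(τ/t½) = (1/2)^(23/20) ≈ 0.4506.
C₀ = D/Vd = 1802/235 ≈ 7.668 mcg/mL.
Before the 4th dose, 3 doses have been given. Superposition: Cmin = C₀·(f + f² + … + f^3).
≈ 7.668 × (0.4506 + 0.2030 + 0.0915) ≈ 7.668 × 0.7451 ≈ 5.713 mcg/mL.

5.7 mcg/mL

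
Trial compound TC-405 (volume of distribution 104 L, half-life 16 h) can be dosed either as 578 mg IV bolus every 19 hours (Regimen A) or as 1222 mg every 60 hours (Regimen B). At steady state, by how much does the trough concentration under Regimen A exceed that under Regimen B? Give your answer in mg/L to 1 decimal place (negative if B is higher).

Regimen A: f = (1/2)^(19/16) ≈ 0.4391; Cmin,ss = (578/104)·f/(1−f) ≈ 4.351 mg/L.
Regimen B: f = (1/2)^(60/16) ≈ 0.0743; Cmin,ss = (1222/104)·f/(1−f) ≈ 0.943 mg/L.
Difference ≈ 4.351 − 0.943 ≈ 3.408 mg/L.

3.4 mg/L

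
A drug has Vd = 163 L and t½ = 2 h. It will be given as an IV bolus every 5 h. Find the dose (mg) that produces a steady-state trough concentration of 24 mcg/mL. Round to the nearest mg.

18218 mg

τ/t½ = 5/2 ≈ 2.5, so f = (1/2)^(5/2) ≈ 0.176777.
Cmin,ss = (D/Vd)·f/(1−f), so D = Cmin,ss·Vd·(1−f)/f.
D = 24 × 163 × (1−f)/f ≈ 24 × 163 × 4.65684 ≈ 18217.56 mg.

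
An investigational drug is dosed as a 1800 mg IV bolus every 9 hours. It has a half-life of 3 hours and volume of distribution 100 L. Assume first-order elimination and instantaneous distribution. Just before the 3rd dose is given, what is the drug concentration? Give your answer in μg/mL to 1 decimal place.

2.5 μg/mL

f = (1/2)^(τ/t½) = (1/2)^(9/3) ≈ 0.1250.
C₀ = D/Vd = 1800/100 ≈ 18.000 μg/mL.
Before the 3rd dose, 2 doses have been given. Superposition: Cmin = C₀·(f + f²).
≈ 18.000 × (0.1250 + 0.0156) ≈ 18.000 × 0.1406 ≈ 2.531 μg/mL.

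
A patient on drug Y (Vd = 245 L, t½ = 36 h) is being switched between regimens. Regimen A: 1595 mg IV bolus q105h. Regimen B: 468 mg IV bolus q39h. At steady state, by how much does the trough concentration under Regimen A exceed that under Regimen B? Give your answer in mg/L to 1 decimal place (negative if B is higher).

-0.7 mg/L

Regimen A: f = (1/2)^(105/36) ≈ 0.1324; Cmin,ss = (1595/245)·f/(1−f) ≈ 0.993 mg/L.
Regimen B: f = (1/2)^(39/36) ≈ 0.4719; Cmin,ss = (468/245)·f/(1−f) ≈ 1.707 mg/L.
Difference ≈ 0.993 − 1.707 ≈ -0.714 mg/L.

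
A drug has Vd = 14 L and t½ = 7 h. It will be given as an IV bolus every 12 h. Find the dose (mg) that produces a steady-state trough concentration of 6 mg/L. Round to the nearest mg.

τ/t½ = 12/7 ≈ 1.7143, so f = (1/2)^(12/7) ≈ 0.304753.
Cmin,ss = (D/Vd)·f/(1−f), so D = Cmin,ss·Vd·(1−f)/f.
D = 6 × 14 × (1−f)/f ≈ 6 × 14 × 2.28135 ≈ 191.63 mg.

192 mg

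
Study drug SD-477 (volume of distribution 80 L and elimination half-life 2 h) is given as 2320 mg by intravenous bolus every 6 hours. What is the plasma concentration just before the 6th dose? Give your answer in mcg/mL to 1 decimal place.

4.1 mcg/mL

f = (1/2)^(τ/t½) = (1/2)^(6/2) ≈ 0.1250.
C₀ = D/Vd = 2320/80 ≈ 29.000 mcg/mL.
Before the 6th dose, 5 doses have been given. Superposition: Cmin = C₀·(f + f² + … + f^5).
≈ 29.000 × (0.1250 + 0.0156 + 0.0020 + 0.0002 + 0.0000) ≈ 29.000 × 0.1428 ≈ 4.141 mcg/mL.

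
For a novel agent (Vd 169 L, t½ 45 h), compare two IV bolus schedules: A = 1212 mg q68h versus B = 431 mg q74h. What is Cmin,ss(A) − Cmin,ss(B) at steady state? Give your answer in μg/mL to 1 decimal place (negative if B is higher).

Regimen A: f = (1/2)^(68/45) ≈ 0.3508; Cmin,ss = (1212/169)·f/(1−f) ≈ 3.875 μg/mL.
Regimen B: f = (1/2)^(74/45) ≈ 0.3199; Cmin,ss = (431/169)·f/(1−f) ≈ 1.200 μg/mL.
Difference ≈ 3.875 − 1.200 ≈ 2.675 μg/mL.

2.7 μg/mL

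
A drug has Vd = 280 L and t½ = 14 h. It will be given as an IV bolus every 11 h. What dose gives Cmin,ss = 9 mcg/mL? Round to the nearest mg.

τ/t½ = 11/14 ≈ 0.78571, so f = (1/2)^(11/14) ≈ 0.580065.
Cmin,ss = (D/Vd)·f/(1−f), so D = Cmin,ss·Vd·(1−f)/f.
D = 9 × 280 × (1−f)/f ≈ 9 × 280 × 0.72394 ≈ 1824.33 mg.

1824 mg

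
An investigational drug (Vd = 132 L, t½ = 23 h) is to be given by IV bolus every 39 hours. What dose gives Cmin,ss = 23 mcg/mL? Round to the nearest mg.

τ/t½ = 39/23 ≈ 1.6957, so f = (1/2)^(39/23) ≈ 0.308715.
Cmin,ss = (D/Vd)·f/(1−f), so D = Cmin,ss·Vd·(1−f)/f.
D = 23 × 132 × (1−f)/f ≈ 23 × 132 × 2.23923 ≈ 6798.30 mg.

6798 mg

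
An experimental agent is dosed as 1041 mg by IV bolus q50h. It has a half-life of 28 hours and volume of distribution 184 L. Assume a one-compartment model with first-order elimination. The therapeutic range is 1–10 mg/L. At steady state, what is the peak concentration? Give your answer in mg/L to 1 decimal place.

k = ln2/t½ = ln2/28 ≈ 0.024755 h⁻¹; fraction remaining f = e^(−kτ) = e^(−0.024755×50) ≈ 0.2900.
At steady state, accumulation factor R = 1/(1 − e^(−kτ)) ≈ 1.4085.
Each bolus raises the concentration by D/Vd = 1041/184 ≈ 5.658 mg/L.
Steady-state peak Cmax,ss = C₀·R ≈ 5.658 × 1.4085 ≈ 7.969 mg/L.
Peak 8.0 mg/L vs MTC 10 mg/L: below toxic threshold.

8.0 mg/L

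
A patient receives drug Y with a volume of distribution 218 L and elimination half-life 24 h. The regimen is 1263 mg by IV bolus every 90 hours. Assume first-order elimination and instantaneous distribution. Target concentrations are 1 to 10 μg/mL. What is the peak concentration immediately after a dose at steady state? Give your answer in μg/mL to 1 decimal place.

Over one 90-h interval, 90/24 ≈ 3.75 half-lives elapse, leaving f ≈ 0.0743 of each dose.
At steady state, accumulation factor R = 1/(1 − e^(−kτ)) ≈ 1.0803.
Single-dose peak C₀ = D/Vd = 1263/218 ≈ 5.794 μg/mL.
Steady-state peak Cmax,ss = C₀·R ≈ 5.794 × 1.0803 ≈ 6.259 μg/mL.
Peak 6.3 μg/mL vs MTC 10 μg/mL: below toxic threshold.

6.3 μg/mL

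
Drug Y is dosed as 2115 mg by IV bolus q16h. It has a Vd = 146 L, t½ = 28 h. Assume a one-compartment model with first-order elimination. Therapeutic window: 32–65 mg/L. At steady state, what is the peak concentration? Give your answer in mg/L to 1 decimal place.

k = ln2/t½ = ln2/28 ≈ 0.024755 h⁻¹; fraction remaining f = e^(−kτ) = e^(−0.024755×16) ≈ 0.6730.
At steady state, accumulation factor R = 1/(1 − e^(−kτ)) ≈ 3.0581.
Each bolus raises the concentration by D/Vd = 2115/146 ≈ 14.486 mg/L.
Steady-state peak Cmax,ss = C₀·R ≈ 14.486 × 3.0581 ≈ 44.300 mg/L.
Peak 44.3 mg/L vs MTC 65 mg/L: below toxic threshold.

44.3 mg/L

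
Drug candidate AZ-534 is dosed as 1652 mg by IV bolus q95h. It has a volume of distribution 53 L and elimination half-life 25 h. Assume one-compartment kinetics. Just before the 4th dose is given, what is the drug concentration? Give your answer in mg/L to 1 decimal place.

f = (1/2)^(τ/t½) = (1/2)^(95/25) ≈ 0.0718.
C₀ = D/Vd = 1652/53 ≈ 31.170 mg/L.
Before the 4th dose, 3 doses have been given. Superposition: Cmin = C₀·(f + f² + … + f^3).
≈ 31.170 × (0.0718 + 0.0052 + 0.0004) ≈ 31.170 × 0.0774 ≈ 2.413 mg/L.

2.4 mg/L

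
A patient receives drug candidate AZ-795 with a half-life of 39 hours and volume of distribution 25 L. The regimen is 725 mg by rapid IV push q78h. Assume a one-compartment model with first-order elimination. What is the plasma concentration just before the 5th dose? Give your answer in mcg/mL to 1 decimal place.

9.6 mcg/mL

f = (1/2)^(τ/t½) = (1/2)^(78/39) ≈ 0.2500.
C₀ = D/Vd = 725/25 ≈ 29.000 mcg/mL.
Before the 5th dose, 4 doses have been given. Superposition: Cmin = C₀·(f + f² + … + f^4).
≈ 29.000 × (0.2500 + 0.0625 + 0.0156 + 0.0039) ≈ 29.000 × 0.3320 ≈ 9.628 mcg/mL.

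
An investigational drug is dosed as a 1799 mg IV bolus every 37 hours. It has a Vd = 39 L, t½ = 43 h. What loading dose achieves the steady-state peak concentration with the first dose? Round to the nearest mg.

f = (1/2)^(37/43) ≈ 0.550775; accumulation ratio R = 1/(1−f) ≈ 2.22606.
Loading dose to hit Cmax,ss on first dose: D_load = D_maint·R ≈ 1799 × 2.22606 ≈ 4004.68 mg.

4005 mg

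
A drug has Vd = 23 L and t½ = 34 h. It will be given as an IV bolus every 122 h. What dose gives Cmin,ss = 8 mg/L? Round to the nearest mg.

2029 mg

τ/t½ = 122/34 ≈ 3.5882, so f = (1/2)^(122/34) ≈ 0.083145.
Cmin,ss = (D/Vd)·f/(1−f), so D = Cmin,ss·Vd·(1−f)/f.
D = 8 × 23 × (1−f)/f ≈ 8 × 23 × 11.02718 ≈ 2029.00 mg.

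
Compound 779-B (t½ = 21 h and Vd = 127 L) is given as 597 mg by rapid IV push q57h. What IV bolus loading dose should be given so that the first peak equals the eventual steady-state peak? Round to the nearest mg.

704 mg

f = (1/2)^(57/21) ≈ 0.152377; accumulation ratio R = 1/(1−f) ≈ 1.17977.
Loading dose to hit Cmax,ss on first dose: D_load = D_maint·R ≈ 597 × 1.17977 ≈ 704.32 mg.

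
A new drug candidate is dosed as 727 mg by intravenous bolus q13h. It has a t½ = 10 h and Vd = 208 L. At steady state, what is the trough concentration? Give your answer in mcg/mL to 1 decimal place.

τ/t½ = 13/10 ≈ 1.3, so fraction remaining f = (1/2)^(13/10) ≈ 0.4061.
Accumulation ratio R = 1/(1 − f) ≈ 1/0.5939 ≈ 1.6838.
Single-dose peak C₀ = D/Vd = 727/208 ≈ 3.495 mcg/mL.
Cmax,ss = C₀/(1 − f) ≈ 3.495/0.5939 ≈ 5.885 mcg/mL.
One interval later, Cmin,ss = Cmax,ss·e^(−kτ) ≈ 5.885 × 0.4061 ≈ 2.390 mcg/mL.

2.4 mcg/mL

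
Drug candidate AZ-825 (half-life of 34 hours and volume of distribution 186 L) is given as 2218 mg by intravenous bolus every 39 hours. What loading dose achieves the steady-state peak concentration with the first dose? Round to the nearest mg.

f = (1/2)^(39/34) ≈ 0.451545; accumulation ratio R = 1/(1−f) ≈ 1.82330.
Loading dose to hit Cmax,ss on first dose: D_load = D_maint·R ≈ 2218 × 1.82330 ≈ 4044.08 mg.

4044 mg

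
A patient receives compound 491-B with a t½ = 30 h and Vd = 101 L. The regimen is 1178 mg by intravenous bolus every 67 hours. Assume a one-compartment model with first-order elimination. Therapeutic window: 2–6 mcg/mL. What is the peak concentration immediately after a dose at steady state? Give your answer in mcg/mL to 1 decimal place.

14.8 mcg/mL

τ/t½ = 67/30 ≈ 2.2333, so fraction remaining f = (1/2)^(67/30) ≈ 0.2127.
At steady state, accumulation factor R = 1/(1 − e^(−kτ)) ≈ 1.2702.
Each bolus raises the concentration by D/Vd = 1178/101 ≈ 11.663 mcg/mL.
Cmax,ss = C₀/(1 − f) ≈ 11.663/0.7873 ≈ 14.814 mcg/mL.
Peak 14.8 mcg/mL vs MTC 6 mcg/mL: exceeds toxic threshold.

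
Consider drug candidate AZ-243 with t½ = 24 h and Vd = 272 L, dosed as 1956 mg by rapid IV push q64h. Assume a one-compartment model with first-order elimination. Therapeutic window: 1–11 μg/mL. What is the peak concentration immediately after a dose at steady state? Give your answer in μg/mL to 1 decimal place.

Over one 64-h interval, 64/24 ≈ 2.6667 half-lives elapse, leaving f ≈ 0.1575 of each dose.
Accumulation ratio R = 1/(1 − f) ≈ 1/0.8425 ≈ 1.1869.
Single-dose peak C₀ = D/Vd = 1956/272 ≈ 7.191 μg/mL.
Steady-state peak Cmax,ss = C₀·R ≈ 7.191 × 1.1869 ≈ 8.535 μg/mL.
Peak 8.5 μg/mL vs MTC 11 μg/mL: below toxic threshold.

8.5 μg/mL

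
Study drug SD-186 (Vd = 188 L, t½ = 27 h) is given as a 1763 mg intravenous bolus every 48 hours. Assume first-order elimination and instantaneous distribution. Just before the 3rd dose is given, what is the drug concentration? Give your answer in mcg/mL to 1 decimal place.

f = (1/2)^(τ/t½) = (1/2)^(48/27) ≈ 0.2916.
C₀ = D/Vd = 1763/188 ≈ 9.378 mcg/mL.
Before the 3rd dose, 2 doses have been given. Superposition: Cmin = C₀·(f + f²).
≈ 9.378 × (0.2916 + 0.0850) ≈ 9.378 × 0.3766 ≈ 3.532 mcg/mL.

3.5 mcg/mL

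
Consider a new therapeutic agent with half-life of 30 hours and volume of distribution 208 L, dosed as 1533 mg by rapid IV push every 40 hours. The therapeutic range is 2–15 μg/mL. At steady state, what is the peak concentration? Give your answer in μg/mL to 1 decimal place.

τ/t½ = 40/30 ≈ 1.3333, so fraction remaining f = (1/2)^(40/30) ≈ 0.3969.
At steady state, accumulation factor R = 1/(1 − e^(−kτ)) ≈ 1.6581.
Single-dose peak C₀ = D/Vd = 1533/208 ≈ 7.370 μg/mL.
Steady-state peak Cmax,ss = C₀·R ≈ 7.370 × 1.6581 ≈ 12.220 μg/mL.
Peak 12.2 μg/mL vs MTC 15 μg/mL: below toxic threshold.

12.2 μg/mL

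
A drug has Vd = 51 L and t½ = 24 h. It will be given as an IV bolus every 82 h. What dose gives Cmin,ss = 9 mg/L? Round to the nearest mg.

4443 mg

τ/t½ = 82/24 ≈ 3.4167, so f = (1/2)^(82/24) ≈ 0.093644.
Cmin,ss = (D/Vd)·f/(1−f), so D = Cmin,ss·Vd·(1−f)/f.
D = 9 × 51 × (1−f)/f ≈ 9 × 51 × 9.67874 ≈ 4442.54 mg.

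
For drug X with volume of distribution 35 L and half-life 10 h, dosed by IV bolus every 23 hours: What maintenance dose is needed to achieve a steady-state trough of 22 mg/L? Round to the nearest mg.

3022 mg

τ/t½ = 23/10 ≈ 2.3, so f = (1/2)^(23/10) ≈ 0.203063.
Cmin,ss = (D/Vd)·f/(1−f), so D = Cmin,ss·Vd·(1−f)/f.
D = 22 × 35 × (1−f)/f ≈ 22 × 35 × 3.92458 ≈ 3021.93 mg.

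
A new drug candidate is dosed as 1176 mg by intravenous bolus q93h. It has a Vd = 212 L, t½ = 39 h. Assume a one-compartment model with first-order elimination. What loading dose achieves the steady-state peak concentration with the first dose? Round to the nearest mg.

f = (1/2)^(93/39) ≈ 0.191496; accumulation ratio R = 1/(1−f) ≈ 1.23685.
Loading dose to hit Cmax,ss on first dose: D_load = D_maint·R ≈ 1176 × 1.23685 ≈ 1454.54 mg.

1455 mg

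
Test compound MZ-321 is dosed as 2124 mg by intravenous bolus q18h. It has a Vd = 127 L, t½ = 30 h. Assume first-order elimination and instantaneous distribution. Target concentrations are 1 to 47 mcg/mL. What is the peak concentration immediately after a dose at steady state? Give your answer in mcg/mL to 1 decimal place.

τ/t½ = 18/30 ≈ 0.6, so fraction remaining f = (1/2)^(18/30) ≈ 0.6598.
At steady state, accumulation factor R = 1/(1 − e^(−kτ)) ≈ 2.9394.
Single-dose peak C₀ = D/Vd = 2124/127 ≈ 16.724 mcg/mL.
Cmax,ss = C₀/(1 − f) ≈ 16.724/0.3402 ≈ 49.159 mcg/mL.
Peak 49.2 mcg/mL vs MTC 47 mcg/mL: exceeds toxic threshold.

49.2 mcg/mL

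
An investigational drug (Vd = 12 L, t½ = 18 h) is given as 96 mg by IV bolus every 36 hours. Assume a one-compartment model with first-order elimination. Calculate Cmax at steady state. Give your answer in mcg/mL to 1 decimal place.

The dosing interval is 2 half-lives, so f = 2^(−2) = 0.25.
Accumulation ratio R = 1/(1 − f) = 1/0.75 = 4/3.
Single-dose peak C₀ = D/Vd = 96/12 = 8 mcg/mL.
Steady-state peak Cmax,ss = C₀·R = 8 × 4/3 ≈ 10.667 mcg/mL.

10.7 mcg/mL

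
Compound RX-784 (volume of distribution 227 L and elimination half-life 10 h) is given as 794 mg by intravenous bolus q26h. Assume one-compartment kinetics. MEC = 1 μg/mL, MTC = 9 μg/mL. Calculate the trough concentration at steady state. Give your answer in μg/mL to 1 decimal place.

0.7 μg/mL

Over one 26-h interval, 26/10 ≈ 2.6 half-lives elapse, leaving f ≈ 0.1649 of each dose.
At steady state, accumulation factor R = 1/(1 − e^(−kτ)) ≈ 1.1975.
Each bolus raises the concentration by D/Vd = 794/227 ≈ 3.498 μg/mL.
Cmax,ss = C₀/(1 − f) ≈ 3.498/0.8351 ≈ 4.189 μg/mL.
Steady-state trough Cmin,ss = Cmax,ss·f ≈ 4.189 × 0.1649 ≈ 0.691 μg/mL.
Trough 0.7 μg/mL vs MEC 1 μg/mL: subtherapeutic.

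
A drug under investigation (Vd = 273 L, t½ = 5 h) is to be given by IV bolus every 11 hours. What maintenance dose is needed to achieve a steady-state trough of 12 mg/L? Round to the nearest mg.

τ/t½ = 11/5 ≈ 2.2, so f = (1/2)^(11/5) ≈ 0.217638.
Cmin,ss = (D/Vd)·f/(1−f), so D = Cmin,ss·Vd·(1−f)/f.
D = 12 × 273 × (1−f)/f ≈ 12 × 273 × 3.59479 ≈ 11776.53 mg.

11777 mg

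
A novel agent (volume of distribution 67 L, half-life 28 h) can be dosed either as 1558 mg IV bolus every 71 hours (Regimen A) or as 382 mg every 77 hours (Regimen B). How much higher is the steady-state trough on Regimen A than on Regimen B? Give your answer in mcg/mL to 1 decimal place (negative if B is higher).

Regimen A: f = (1/2)^(71/28) ≈ 0.1725; Cmin,ss = (1558/67)·f/(1−f) ≈ 4.847 mcg/mL.
Regimen B: f = (1/2)^(77/28) ≈ 0.1487; Cmin,ss = (382/67)·f/(1−f) ≈ 0.996 mcg/mL.
Difference ≈ 4.847 − 0.996 ≈ 3.851 mcg/mL.

3.9 mcg/mL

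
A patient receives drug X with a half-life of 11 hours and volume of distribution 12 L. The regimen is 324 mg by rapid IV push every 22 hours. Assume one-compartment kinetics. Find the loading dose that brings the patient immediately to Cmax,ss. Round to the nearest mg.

f = (1/2)^(22/11) ≈ 0.250000; accumulation ratio R = 1/(1−f) ≈ 1.33333.
Loading dose to hit Cmax,ss on first dose: D_load = D_maint·R ≈ 324 × 1.33333 ≈ 432.00 mg.

432 mg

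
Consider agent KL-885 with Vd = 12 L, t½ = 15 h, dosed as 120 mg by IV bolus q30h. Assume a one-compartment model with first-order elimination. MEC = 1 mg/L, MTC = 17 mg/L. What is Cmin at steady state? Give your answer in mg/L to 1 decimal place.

The dosing interval is 2 half-lives, so f = 2^(−2) = 0.25.
At steady state, R = 1/(1 − 0.25) = 4/3.
Single-dose peak C₀ = D/Vd = 120/12 = 10 mg/L.
Steady-state peak Cmax,ss = C₀·R = 10 × 4/3 ≈ 13.333 mg/L.
Steady-state trough Cmin,ss = Cmax,ss·f ≈ 13.333 × 0.25 ≈ 3.333 mg/L.
Trough 3.3 mg/L vs MEC 1 mg/L: adequate.

3.3 mg/L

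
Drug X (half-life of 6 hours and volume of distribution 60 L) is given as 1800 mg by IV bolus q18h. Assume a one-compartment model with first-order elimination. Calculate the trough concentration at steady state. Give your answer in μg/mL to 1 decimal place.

τ = 18 h = 3 half-lives, so f = (1/2)^3 = 0.125.
At steady state, R = 1/(1 − 0.125) = 8/7.
Single-dose peak C₀ = D/Vd = 1800/60 = 30 μg/mL.
Steady-state peak Cmax,ss = C₀·R = 30 × 8/7 ≈ 34.286 μg/mL.
Steady-state trough Cmin,ss = Cmax,ss·f ≈ 34.286 × 0.125 ≈ 4.286 μg/mL.

4.3 μg/mL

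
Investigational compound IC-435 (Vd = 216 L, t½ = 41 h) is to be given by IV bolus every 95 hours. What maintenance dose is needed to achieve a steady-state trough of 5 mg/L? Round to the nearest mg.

τ/t½ = 95/41 ≈ 2.3171, so f = (1/2)^(95/41) ≈ 0.200674.
Cmin,ss = (D/Vd)·f/(1−f), so D = Cmin,ss·Vd·(1−f)/f.
D = 5 × 216 × (1−f)/f ≈ 5 × 216 × 3.98321 ≈ 4301.87 mg.

4302 mg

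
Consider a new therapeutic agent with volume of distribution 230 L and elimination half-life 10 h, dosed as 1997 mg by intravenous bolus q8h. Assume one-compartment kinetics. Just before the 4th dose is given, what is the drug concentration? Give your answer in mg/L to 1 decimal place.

9.5 mg/L

f = (1/2)^(τ/t½) = (1/2)^(8/10) ≈ 0.5743.
C₀ = D/Vd = 1997/230 ≈ 8.683 mg/L.
Before the 4th dose, 3 doses have been given. Superposition: Cmin = C₀·(f + f² + … + f^3).
≈ 8.683 × (0.5743 + 0.3298 + 0.1894) ≈ 8.683 × 1.0935 ≈ 9.495 mg/L.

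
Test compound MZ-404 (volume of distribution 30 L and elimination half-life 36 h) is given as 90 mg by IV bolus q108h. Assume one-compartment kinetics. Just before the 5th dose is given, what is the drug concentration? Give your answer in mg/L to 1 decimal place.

f = (1/2)^(τ/t½) = (1/2)^(108/36) ≈ 0.1250.
C₀ = D/Vd = 90/30 ≈ 3.000 mg/L.
Before the 5th dose, 4 doses have been given. Superposition: Cmin = C₀·(f + f² + … + f^4).
≈ 3.000 × (0.1250 + 0.0156 + 0.0020 + 0.0002) ≈ 3.000 × 0.1428 ≈ 0.428 mg/L.

0.4 mg/L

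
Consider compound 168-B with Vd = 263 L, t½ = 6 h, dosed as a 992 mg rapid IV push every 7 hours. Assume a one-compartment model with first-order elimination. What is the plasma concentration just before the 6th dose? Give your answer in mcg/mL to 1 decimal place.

3.0 mcg/mL

f = (1/2)^(τ/t½) = (1/2)^(7/6) ≈ 0.4454.
C₀ = D/Vd = 992/263 ≈ 3.772 mcg/mL.
Before the 6th dose, 5 doses have been given. Superposition: Cmin = C₀·(f + f² + … + f^5).
≈ 3.772 × (0.4454 + 0.1984 + 0.0884 + 0.0394 + 0.0175) ≈ 3.772 × 0.7891 ≈ 2.976 mcg/mL.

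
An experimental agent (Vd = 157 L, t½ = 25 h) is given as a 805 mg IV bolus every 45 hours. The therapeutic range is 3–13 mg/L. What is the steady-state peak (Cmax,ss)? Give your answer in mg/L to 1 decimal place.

7.2 mg/L

τ/t½ = 45/25 ≈ 1.8, so fraction remaining f = (1/2)^(45/25) ≈ 0.2872.
At steady state, accumulation factor R = 1/(1 − e^(−kτ)) ≈ 1.4029.
Single-dose peak C₀ = D/Vd = 805/157 ≈ 5.127 mg/L.
Steady-state peak Cmax,ss = C₀·R ≈ 5.127 × 1.4029 ≈ 7.193 mg/L.
Peak 7.2 mg/L vs MTC 13 mg/L: below toxic threshold.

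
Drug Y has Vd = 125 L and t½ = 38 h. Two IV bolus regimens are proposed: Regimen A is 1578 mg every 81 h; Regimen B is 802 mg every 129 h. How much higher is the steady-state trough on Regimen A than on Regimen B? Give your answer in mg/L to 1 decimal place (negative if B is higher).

3.1 mg/L

Regimen A: f = (1/2)^(81/38) ≈ 0.2282; Cmin,ss = (1578/125)·f/(1−f) ≈ 3.733 mg/L.
Regimen B: f = (1/2)^(129/38) ≈ 0.0951; Cmin,ss = (802/125)·f/(1−f) ≈ 0.674 mg/L.
Difference ≈ 3.733 − 0.674 ≈ 3.059 mg/L.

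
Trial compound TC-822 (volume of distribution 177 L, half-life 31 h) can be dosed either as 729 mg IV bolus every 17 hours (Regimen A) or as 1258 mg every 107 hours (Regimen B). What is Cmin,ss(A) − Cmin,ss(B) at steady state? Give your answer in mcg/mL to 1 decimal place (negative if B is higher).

8.2 mcg/mL

Regimen A: f = (1/2)^(17/31) ≈ 0.6838; Cmin,ss = (729/177)·f/(1−f) ≈ 8.907 mcg/mL.
Regimen B: f = (1/2)^(107/31) ≈ 0.0914; Cmin,ss = (1258/177)·f/(1−f) ≈ 0.715 mcg/mL.
Difference ≈ 8.907 − 0.715 ≈ 8.192 mcg/mL.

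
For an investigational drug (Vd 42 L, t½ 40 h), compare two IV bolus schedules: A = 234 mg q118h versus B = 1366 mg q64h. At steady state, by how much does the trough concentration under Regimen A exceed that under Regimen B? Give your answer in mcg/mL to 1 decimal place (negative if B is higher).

Regimen A: f = (1/2)^(118/40) ≈ 0.1294; Cmin,ss = (234/42)·f/(1−f) ≈ 0.828 mcg/mL.
Regimen B: f = (1/2)^(64/40) ≈ 0.3299; Cmin,ss = (1366/42)·f/(1−f) ≈ 16.012 mcg/mL.
Difference ≈ 0.828 − 16.012 ≈ -15.184 mcg/mL.

-15.2 mcg/mL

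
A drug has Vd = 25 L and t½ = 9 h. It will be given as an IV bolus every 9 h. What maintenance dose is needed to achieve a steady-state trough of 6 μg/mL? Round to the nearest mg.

τ/t½ = 9/9 ≈ 1, so f = (1/2)^(9/9) ≈ 0.500000.
Cmin,ss = (D/Vd)·f/(1−f), so D = Cmin,ss·Vd·(1−f)/f.
D = 6 × 25 × (1−f)/f ≈ 6 × 25 × 1.00000 ≈ 150.00 mg.

150 mg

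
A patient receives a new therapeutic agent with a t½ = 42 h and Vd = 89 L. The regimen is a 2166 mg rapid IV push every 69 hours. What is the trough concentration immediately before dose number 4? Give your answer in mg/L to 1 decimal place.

f = (1/2)^(τ/t½) = (1/2)^(69/42) ≈ 0.3202.
C₀ = D/Vd = 2166/89 ≈ 24.337 mg/L.
Before the 4th dose, 3 doses have been given. Superposition: Cmin = C₀·(f + f² + … + f^3).
≈ 24.337 × (0.3202 + 0.1025 + 0.0328) ≈ 24.337 × 0.4555 ≈ 11.086 mg/L.

11.1 mg/L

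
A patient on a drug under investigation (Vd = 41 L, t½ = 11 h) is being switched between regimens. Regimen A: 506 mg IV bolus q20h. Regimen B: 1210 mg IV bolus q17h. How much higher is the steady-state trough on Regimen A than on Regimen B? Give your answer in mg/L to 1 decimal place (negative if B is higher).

Regimen A: f = (1/2)^(20/11) ≈ 0.2836; Cmin,ss = (506/41)·f/(1−f) ≈ 4.886 mg/L.
Regimen B: f = (1/2)^(17/11) ≈ 0.3426; Cmin,ss = (1210/41)·f/(1−f) ≈ 15.380 mg/L.
Difference ≈ 4.886 − 15.380 ≈ -10.494 mg/L.

-10.5 mg/L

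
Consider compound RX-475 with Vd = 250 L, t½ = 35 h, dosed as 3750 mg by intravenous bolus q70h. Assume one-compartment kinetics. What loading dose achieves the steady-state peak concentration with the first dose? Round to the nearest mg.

f = (1/2)^(70/35) ≈ 0.250000; accumulation ratio R = 1/(1−f) ≈ 1.33333.
Loading dose to hit Cmax,ss on first dose: D_load = D_maint·R ≈ 3750 × 1.33333 ≈ 4999.99 mg.

5000 mg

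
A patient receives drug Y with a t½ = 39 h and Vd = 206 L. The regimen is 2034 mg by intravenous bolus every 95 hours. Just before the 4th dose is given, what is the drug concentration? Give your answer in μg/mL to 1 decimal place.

2.2 μg/mL

f = (1/2)^(τ/t½) = (1/2)^(95/39) ≈ 0.1848.
C₀ = D/Vd = 2034/206 ≈ 9.874 μg/mL.
Before the 4th dose, 3 doses have been given. Superposition: Cmin = C₀·(f + f² + … + f^3).
≈ 9.874 × (0.1848 + 0.0342 + 0.0063) ≈ 9.874 × 0.2253 ≈ 2.225 μg/mL.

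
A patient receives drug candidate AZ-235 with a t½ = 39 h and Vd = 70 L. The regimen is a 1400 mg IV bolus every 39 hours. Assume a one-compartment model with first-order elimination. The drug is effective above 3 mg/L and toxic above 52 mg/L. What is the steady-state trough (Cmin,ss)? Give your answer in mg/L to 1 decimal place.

20.0 mg/L

τ = 39 h = 1 half-life, so f = (1/2)^1 = 0.5.
At steady state, R = 1/(1 − 0.5) = 2/1.
Single-dose peak C₀ = D/Vd = 1400/70 = 20 mg/L.
Steady-state peak Cmax,ss = C₀·R = 20 × 2/1 ≈ 40.000 mg/L.
Steady-state trough Cmin,ss = Cmax,ss·f ≈ 40.000 × 0.5 ≈ 20.000 mg/L.
Trough 20.0 mg/L vs MEC 3 mg/L: adequate.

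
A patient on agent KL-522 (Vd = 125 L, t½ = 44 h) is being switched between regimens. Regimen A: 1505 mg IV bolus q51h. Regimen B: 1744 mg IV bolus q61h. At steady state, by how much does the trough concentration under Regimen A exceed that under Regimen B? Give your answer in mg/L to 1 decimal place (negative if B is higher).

1.1 mg/L

Regimen A: f = (1/2)^(51/44) ≈ 0.4478; Cmin,ss = (1505/125)·f/(1−f) ≈ 9.764 mg/L.
Regimen B: f = (1/2)^(61/44) ≈ 0.3825; Cmin,ss = (1744/125)·f/(1−f) ≈ 8.642 mg/L.
Difference ≈ 9.764 − 8.642 ≈ 1.122 mg/L.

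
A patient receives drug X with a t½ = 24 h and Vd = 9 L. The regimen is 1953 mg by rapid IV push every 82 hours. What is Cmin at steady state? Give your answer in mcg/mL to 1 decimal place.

Over one 82-h interval, 82/24 ≈ 3.4167 half-lives elapse, leaving f ≈ 0.0936 of each dose.
Single-dose peak C₀ = D/Vd = 1953/9 ≈ 217.000 mcg/mL.
Steady-state trough Cmin,ss = C₀·f/(1−f) ≈ 217.000 × 0.0936/0.9064 ≈ 22.409 mcg/mL.

22.4 mcg/mL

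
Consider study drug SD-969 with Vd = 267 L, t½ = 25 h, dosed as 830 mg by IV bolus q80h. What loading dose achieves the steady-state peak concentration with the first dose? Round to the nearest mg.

931 mg

f = (1/2)^(80/25) ≈ 0.108819; accumulation ratio R = 1/(1−f) ≈ 1.12211.
Loading dose to hit Cmax,ss on first dose: D_load = D_maint·R ≈ 830 × 1.12211 ≈ 931.35 mg.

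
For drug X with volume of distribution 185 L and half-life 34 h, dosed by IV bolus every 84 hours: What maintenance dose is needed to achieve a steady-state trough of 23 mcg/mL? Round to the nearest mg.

19329 mg

τ/t½ = 84/34 ≈ 2.4706, so f = (1/2)^(84/34) ≈ 0.180418.
Cmin,ss = (D/Vd)·f/(1−f), so D = Cmin,ss·Vd·(1−f)/f.
D = 23 × 185 × (1−f)/f ≈ 23 × 185 × 4.54268 ≈ 19329.10 mg.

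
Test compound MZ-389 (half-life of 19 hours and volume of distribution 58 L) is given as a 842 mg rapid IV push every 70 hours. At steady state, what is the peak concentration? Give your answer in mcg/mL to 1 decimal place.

k = ln2/t½ = ln2/19 ≈ 0.036481 h⁻¹; fraction remaining f = e^(−kτ) = e^(−0.036481×70) ≈ 0.0778.
At steady state, accumulation factor R = 1/(1 − e^(−kτ)) ≈ 1.0844.
Single-dose peak C₀ = D/Vd = 842/58 ≈ 14.517 mcg/mL.
Cmax,ss = C₀/(1 − f) ≈ 14.517/0.9222 ≈ 15.742 mcg/mL.

15.7 mcg/mL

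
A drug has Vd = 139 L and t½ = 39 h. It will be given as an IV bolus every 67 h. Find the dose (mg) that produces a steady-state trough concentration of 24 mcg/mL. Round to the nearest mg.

τ/t½ = 67/39 ≈ 1.7179, so f = (1/2)^(67/39) ≈ 0.303981.
Cmin,ss = (D/Vd)·f/(1−f), so D = Cmin,ss·Vd·(1−f)/f.
D = 24 × 139 × (1−f)/f ≈ 24 × 139 × 2.28968 ≈ 7638.37 mg.

7638 mg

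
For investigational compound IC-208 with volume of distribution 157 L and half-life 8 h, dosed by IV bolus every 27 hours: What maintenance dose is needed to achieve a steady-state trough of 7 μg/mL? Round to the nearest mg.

10303 mg

τ/t½ = 27/8 ≈ 3.375, so f = (1/2)^(27/8) ≈ 0.096388.
Cmin,ss = (D/Vd)·f/(1−f), so D = Cmin,ss·Vd·(1−f)/f.
D = 7 × 157 × (1−f)/f ≈ 7 × 157 × 9.37474 ≈ 10302.84 mg.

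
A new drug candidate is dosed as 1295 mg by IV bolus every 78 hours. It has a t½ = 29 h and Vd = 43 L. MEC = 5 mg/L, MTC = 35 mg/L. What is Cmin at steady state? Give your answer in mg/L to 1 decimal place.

k = ln2/t½ = ln2/29 ≈ 0.023902 h⁻¹; fraction remaining f = e^(−kτ) = e^(−0.023902×78) ≈ 0.1550.
Each bolus raises the concentration by D/Vd = 1295/43 ≈ 30.116 mg/L.
Steady-state trough Cmin,ss = C₀·f/(1−f) ≈ 30.116 × 0.1550/0.8450 ≈ 5.524 mg/L.
Trough 5.5 mg/L vs MEC 5 mg/L: adequate.

5.5 mg/L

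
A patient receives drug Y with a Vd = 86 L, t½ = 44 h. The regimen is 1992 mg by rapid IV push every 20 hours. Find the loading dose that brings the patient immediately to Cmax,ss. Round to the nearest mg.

f = (1/2)^(20/44) ≈ 0.729740; accumulation ratio R = 1/(1−f) ≈ 3.70014.
Loading dose to hit Cmax,ss on first dose: D_load = D_maint·R ≈ 1992 × 3.70014 ≈ 7370.68 mg.

7371 mg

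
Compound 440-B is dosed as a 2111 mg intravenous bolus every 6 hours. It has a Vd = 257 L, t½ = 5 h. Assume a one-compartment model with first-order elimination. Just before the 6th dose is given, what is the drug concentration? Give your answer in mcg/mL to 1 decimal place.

f = (1/2)^(τ/t½) = (1/2)^(6/5) ≈ 0.4353.
C₀ = D/Vd = 2111/257 ≈ 8.214 mcg/mL.
Before the 6th dose, 5 doses have been given. Superposition: Cmin = C₀·(f + f² + … + f^5).
≈ 8.214 × (0.4353 + 0.1895 + 0.0825 + 0.0359 + 0.0156) ≈ 8.214 × 0.7588 ≈ 6.233 mcg/mL.

6.2 mcg/mL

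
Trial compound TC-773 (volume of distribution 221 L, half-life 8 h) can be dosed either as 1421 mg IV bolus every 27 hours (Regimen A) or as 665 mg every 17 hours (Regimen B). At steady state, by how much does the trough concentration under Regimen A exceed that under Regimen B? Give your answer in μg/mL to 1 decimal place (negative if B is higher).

-0.2 μg/mL

Regimen A: f = (1/2)^(27/8) ≈ 0.0964; Cmin,ss = (1421/221)·f/(1−f) ≈ 0.686 μg/mL.
Regimen B: f = (1/2)^(17/8) ≈ 0.2293; Cmin,ss = (665/221)·f/(1−f) ≈ 0.895 μg/mL.
Difference ≈ 0.686 − 0.895 ≈ -0.209 μg/mL.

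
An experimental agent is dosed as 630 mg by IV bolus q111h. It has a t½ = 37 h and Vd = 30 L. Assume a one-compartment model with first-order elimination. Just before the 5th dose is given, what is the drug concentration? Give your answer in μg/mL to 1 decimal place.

3.0 μg/mL

f = (1/2)^(τ/t½) = (1/2)^(111/37) ≈ 0.1250.
C₀ = D/Vd = 630/30 ≈ 21.000 μg/mL.
Before the 5th dose, 4 doses have been given. Superposition: Cmin = C₀·(f + f² + … + f^4).
≈ 21.000 × (0.1250 + 0.0156 + 0.0020 + 0.0002) ≈ 21.000 × 0.1428 ≈ 2.999 μg/mL.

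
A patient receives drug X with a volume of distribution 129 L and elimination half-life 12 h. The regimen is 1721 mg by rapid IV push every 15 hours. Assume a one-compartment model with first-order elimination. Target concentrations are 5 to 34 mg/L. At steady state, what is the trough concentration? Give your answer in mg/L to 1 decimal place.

9.7 mg/L

Over one 15-h interval, 15/12 ≈ 1.25 half-lives elapse, leaving f ≈ 0.4204 of each dose.
Each bolus raises the concentration by D/Vd = 1721/129 ≈ 13.341 mg/L.
Steady-state trough Cmin,ss = C₀·f/(1−f) ≈ 13.341 × 0.4204/0.5796 ≈ 9.677 mg/L.
Trough 9.7 mg/L vs MEC 5 mg/L: adequate.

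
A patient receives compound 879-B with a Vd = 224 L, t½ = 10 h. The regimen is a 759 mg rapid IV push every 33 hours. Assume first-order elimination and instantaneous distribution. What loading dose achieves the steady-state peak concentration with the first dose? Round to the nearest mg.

f = (1/2)^(33/10) ≈ 0.101532; accumulation ratio R = 1/(1−f) ≈ 1.11301.
Loading dose to hit Cmax,ss on first dose: D_load = D_maint·R ≈ 759 × 1.11301 ≈ 844.77 mg.

845 mg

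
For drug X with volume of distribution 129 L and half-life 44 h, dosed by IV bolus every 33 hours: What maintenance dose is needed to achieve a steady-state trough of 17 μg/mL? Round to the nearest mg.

1495 mg

τ/t½ = 33/44 ≈ 0.75, so f = (1/2)^(33/44) ≈ 0.594604.
Cmin,ss = (D/Vd)·f/(1−f), so D = Cmin,ss·Vd·(1−f)/f.
D = 17 × 129 × (1−f)/f ≈ 17 × 129 × 0.68179 ≈ 1495.17 mg.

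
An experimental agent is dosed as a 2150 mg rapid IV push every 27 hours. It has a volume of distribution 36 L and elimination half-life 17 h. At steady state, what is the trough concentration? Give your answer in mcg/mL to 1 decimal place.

τ/t½ = 27/17 ≈ 1.5882, so fraction remaining f = (1/2)^(27/17) ≈ 0.3326.
At steady state, accumulation factor R = 1/(1 − e^(−kτ)) ≈ 1.4984.
Each bolus raises the concentration by D/Vd = 2150/36 ≈ 59.722 mcg/mL.
Cmax,ss = C₀/(1 − f) ≈ 59.722/0.6674 ≈ 89.485 mcg/mL.
Steady-state trough Cmin,ss = Cmax,ss·f ≈ 89.485 × 0.3326 ≈ 29.763 mcg/mL.

29.8 mcg/mL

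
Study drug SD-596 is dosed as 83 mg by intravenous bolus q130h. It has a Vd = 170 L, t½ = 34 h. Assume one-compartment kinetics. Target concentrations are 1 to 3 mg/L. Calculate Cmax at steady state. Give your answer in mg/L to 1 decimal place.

k = ln2/t½ = ln2/34 ≈ 0.020387 h⁻¹; fraction remaining f = e^(−kτ) = e^(−0.020387×130) ≈ 0.0706.
At steady state, accumulation factor R = 1/(1 − e^(−kτ)) ≈ 1.0760.
Each bolus raises the concentration by D/Vd = 83/170 ≈ 0.488 mg/L.
Cmax,ss = C₀/(1 − f) ≈ 0.488/0.9294 ≈ 0.525 mg/L.
Peak 0.5 mg/L vs MTC 3 mg/L: below toxic threshold.

0.5 mg/L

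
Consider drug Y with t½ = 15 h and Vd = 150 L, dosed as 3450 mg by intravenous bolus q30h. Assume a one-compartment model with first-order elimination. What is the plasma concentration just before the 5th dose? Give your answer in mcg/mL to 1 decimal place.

7.6 mcg/mL

f = (1/2)^(τ/t½) = (1/2)^(30/15) ≈ 0.2500.
C₀ = D/Vd = 3450/150 ≈ 23.000 mcg/mL.
Before the 5th dose, 4 doses have been given. Superposition: Cmin = C₀·(f + f² + … + f^4).
≈ 23.000 × (0.2500 + 0.0625 + 0.0156 + 0.0039) ≈ 23.000 × 0.3320 ≈ 7.636 mcg/mL.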